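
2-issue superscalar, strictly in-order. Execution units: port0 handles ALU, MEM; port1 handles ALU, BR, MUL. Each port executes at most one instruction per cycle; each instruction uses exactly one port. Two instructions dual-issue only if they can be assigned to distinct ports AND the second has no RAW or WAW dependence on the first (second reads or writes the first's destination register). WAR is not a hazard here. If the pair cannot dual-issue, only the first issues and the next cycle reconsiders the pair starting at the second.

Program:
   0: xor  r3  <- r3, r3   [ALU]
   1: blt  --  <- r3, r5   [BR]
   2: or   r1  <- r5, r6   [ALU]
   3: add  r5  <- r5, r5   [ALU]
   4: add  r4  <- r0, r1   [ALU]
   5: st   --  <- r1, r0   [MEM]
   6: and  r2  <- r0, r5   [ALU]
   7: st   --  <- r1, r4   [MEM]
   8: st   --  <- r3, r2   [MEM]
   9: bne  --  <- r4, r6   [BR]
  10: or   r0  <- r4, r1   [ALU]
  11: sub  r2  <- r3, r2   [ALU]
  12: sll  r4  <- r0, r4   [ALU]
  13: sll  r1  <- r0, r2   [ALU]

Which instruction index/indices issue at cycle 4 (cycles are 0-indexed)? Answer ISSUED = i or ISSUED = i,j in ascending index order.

c0: i0 xor.ALU  RAW r3
c1: i1,i2 blt.BR;or.ALU  pair
c2: i3,i4 add.ALU;add.ALU  pair
c3: i5,i6 st.MEM;and.ALU  pair
c4: i7 st.MEM  no-port MEM/MEM
c5: i8,i9 st.MEM;bne.BR  pair
c6: i10,i11 or.ALU;sub.ALU  pair
c7: i12,i13 sll.ALU;sll.ALU  pair

ISSUED = 7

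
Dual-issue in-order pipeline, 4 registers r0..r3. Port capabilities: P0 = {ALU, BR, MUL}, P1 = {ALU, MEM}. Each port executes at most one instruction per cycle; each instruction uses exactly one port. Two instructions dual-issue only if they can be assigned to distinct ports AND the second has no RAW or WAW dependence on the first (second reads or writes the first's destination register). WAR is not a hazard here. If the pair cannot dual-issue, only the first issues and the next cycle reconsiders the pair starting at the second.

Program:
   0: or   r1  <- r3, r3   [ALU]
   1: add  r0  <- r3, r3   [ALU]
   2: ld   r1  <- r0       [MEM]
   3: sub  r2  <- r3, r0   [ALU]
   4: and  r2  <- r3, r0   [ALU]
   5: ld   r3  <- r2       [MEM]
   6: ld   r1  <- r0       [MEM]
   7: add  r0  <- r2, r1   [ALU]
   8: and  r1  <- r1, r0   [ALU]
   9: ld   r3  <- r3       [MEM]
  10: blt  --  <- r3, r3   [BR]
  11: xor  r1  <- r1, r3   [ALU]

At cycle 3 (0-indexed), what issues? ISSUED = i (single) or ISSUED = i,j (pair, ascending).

[0] i0+i1  or;add  -- dual
[1] i2+i3  ld;sub  -- dual
[2] i4  and  -- RAW r2
[3] i5  ld  -- no-port MEM/MEM
[4] i6  ld  -- RAW r1
[5] i7  add  -- RAW r0
[6] i8+i9  and;ld  -- dual
[7] i10+i11  blt;xor  -- dual

ISSUED = 5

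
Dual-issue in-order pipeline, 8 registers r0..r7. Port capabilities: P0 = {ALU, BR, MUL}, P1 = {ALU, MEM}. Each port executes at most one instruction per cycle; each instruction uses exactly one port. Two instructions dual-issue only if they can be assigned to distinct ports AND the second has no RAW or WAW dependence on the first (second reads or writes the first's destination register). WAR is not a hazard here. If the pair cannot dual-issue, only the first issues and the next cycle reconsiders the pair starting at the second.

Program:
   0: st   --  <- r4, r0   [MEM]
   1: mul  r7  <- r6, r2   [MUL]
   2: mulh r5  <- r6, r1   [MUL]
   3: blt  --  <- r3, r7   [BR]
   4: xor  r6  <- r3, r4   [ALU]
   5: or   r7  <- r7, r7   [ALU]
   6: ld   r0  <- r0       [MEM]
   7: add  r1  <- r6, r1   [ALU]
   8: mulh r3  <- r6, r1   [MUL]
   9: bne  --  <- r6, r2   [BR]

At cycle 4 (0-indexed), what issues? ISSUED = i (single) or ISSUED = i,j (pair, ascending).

ISSUED = 7

[0] i0/i1  st mul  -- 2-wide
[1] i2  mulh  -- no-port MUL/BR
[2] i3/i4  blt xor  -- 2-wide
[3] i5/i6  or ld  -- 2-wide
[4] i7  add  -- RAW r1
[5] i8  mulh  -- no-port MUL/BR
[6] i9  bne  -- tail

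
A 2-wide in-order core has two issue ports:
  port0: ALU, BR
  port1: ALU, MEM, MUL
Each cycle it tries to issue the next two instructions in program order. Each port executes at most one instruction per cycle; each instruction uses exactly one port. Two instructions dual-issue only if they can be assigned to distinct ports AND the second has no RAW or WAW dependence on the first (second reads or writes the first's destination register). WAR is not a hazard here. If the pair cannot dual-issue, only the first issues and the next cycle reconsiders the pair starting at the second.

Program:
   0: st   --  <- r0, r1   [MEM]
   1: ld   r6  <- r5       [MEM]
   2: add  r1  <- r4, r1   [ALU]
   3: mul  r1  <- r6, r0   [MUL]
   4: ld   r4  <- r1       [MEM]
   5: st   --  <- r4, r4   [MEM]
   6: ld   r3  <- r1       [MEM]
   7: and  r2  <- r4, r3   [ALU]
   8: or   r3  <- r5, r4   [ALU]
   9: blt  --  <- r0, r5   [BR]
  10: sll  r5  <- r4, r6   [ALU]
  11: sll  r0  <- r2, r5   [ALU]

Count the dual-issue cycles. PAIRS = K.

PAIRS = 3

  cy0 -> i0 (st.MEM) no-port MEM/MEM
  cy1 -> i1+i2 (ld.MEM+add.ALU) 2-wide
  cy2 -> i3 (mul.MUL) no-port MUL/MEM
  cy3 -> i4 (ld.MEM) no-port MEM/MEM
  cy4 -> i5 (st.MEM) no-port MEM/MEM
  cy5 -> i6 (ld.MEM) RAW r3
  cy6 -> i7+i8 (and.ALU+or.ALU) 2-wide
  cy7 -> i9+i10 (blt.BR+sll.ALU) 2-wide
  cy8 -> i11 (sll.ALU) tail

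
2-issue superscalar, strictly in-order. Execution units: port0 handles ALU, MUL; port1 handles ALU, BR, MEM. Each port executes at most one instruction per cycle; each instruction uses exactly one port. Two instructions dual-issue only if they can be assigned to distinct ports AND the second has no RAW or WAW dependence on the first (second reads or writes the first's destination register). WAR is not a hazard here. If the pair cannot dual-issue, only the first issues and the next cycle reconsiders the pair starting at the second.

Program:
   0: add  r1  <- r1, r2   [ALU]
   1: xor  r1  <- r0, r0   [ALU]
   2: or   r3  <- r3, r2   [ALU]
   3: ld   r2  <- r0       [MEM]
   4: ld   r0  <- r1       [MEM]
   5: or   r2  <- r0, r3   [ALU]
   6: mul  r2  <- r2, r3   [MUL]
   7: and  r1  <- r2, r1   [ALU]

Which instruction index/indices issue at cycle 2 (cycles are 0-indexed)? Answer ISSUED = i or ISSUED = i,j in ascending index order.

0. add.ALU @i0  | WAW r1
1. xor.ALU/or.ALU @i1+i2  | dual
2. ld.MEM @i3  | no-port MEM/MEM
3. ld.MEM @i4  | RAW r0
4. or.ALU @i5  | RAW+WAW r2
5. mul.MUL @i6  | RAW r2
6. and.ALU @i7  | tail

ISSUED = 3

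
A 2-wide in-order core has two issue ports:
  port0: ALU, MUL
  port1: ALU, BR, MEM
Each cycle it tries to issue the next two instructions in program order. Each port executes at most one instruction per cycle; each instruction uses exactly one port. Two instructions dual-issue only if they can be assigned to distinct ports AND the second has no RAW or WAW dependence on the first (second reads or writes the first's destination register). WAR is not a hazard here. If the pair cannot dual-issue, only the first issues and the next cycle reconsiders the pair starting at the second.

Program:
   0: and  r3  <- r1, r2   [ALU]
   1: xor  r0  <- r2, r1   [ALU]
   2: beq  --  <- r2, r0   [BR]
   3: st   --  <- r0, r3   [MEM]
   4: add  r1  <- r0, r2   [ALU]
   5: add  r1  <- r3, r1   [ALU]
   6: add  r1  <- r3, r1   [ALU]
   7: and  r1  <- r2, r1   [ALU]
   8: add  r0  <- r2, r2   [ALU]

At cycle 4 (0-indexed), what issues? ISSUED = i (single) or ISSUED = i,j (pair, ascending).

ISSUED = 6

[0] i0/i1  and/xor  -- dual
[1] i2  beq  -- no-port BR/MEM
[2] i3/i4  st/add  -- dual
[3] i5  add  -- RAW+WAW r1
[4] i6  add  -- RAW+WAW r1
[5] i7/i8  and/add  -- dual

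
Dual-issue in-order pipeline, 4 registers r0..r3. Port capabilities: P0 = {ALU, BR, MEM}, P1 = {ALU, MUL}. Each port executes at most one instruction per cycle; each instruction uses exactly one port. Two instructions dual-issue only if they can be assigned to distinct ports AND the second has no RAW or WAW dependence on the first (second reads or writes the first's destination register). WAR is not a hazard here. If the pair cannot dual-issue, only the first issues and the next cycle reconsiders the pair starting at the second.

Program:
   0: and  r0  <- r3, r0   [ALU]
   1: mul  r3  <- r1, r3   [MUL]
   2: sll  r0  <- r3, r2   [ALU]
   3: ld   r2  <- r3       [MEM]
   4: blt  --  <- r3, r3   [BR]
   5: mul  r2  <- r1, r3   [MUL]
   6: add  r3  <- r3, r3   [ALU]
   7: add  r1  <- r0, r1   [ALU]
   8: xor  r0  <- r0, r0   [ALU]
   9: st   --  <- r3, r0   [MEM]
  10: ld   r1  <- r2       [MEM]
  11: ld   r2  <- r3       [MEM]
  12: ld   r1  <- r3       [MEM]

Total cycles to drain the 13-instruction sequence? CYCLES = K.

CYCLES = 9

#0 head=0: and.ALU mul.MUL i0+i1 pair
#1 head=2: sll.ALU ld.MEM i2+i3 pair
#2 head=4: blt.BR mul.MUL i4+i5 pair
#3 head=6: add.ALU add.ALU i6+i7 pair
#4 head=8: xor.ALU i8 RAW r0
#5 head=9: st.MEM i9 no-port MEM/MEM
#6 head=10: ld.MEM i10 no-port MEM/MEM
#7 head=11: ld.MEM i11 no-port MEM/MEM
#8 head=12: ld.MEM i12 tail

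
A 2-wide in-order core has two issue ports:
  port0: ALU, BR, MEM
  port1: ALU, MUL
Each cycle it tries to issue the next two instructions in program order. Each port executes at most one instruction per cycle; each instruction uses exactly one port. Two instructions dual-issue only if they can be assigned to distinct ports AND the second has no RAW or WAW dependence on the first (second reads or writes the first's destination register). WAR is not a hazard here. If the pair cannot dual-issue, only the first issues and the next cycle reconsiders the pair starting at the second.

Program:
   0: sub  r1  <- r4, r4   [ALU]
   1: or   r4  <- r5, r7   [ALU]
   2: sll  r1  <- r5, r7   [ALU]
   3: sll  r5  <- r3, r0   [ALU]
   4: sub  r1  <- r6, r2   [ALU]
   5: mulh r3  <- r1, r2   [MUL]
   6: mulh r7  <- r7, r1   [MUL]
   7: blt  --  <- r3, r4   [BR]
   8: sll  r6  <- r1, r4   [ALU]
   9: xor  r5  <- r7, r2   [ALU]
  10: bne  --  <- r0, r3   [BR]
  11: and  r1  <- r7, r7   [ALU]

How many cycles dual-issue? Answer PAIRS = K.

PAIRS = 5

t=0 i0&i1:sub.ALU/or.ALU ; 2-wide
t=1 i2&i3:sll.ALU/sll.ALU ; 2-wide
t=2 i4:sub.ALU ; RAW r1
t=3 i5:mulh.MUL ; no-port MUL/MUL
t=4 i6&i7:mulh.MUL/blt.BR ; 2-wide
t=5 i8&i9:sll.ALU/xor.ALU ; 2-wide
t=6 i10&i11:bne.BR/and.ALU ; 2-wide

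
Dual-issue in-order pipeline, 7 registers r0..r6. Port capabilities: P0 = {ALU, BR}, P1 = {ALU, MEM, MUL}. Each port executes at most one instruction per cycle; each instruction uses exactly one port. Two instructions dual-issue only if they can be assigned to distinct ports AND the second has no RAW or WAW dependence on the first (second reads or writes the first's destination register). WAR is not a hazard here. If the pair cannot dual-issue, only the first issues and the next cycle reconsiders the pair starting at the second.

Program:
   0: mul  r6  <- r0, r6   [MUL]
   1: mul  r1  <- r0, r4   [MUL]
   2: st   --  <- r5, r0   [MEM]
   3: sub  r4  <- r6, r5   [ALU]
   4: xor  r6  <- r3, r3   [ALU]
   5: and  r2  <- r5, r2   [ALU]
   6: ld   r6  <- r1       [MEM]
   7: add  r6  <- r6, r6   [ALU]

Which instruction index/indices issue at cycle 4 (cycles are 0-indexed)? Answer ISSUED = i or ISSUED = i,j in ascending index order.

ISSUED = 6

t=0 i0:mul.MUL ; no-port MUL/MUL
t=1 i1:mul.MUL ; no-port MUL/MEM
t=2 i2+i3:st.MEM+sub.ALU ; 2-wide
t=3 i4+i5:xor.ALU+and.ALU ; 2-wide
t=4 i6:ld.MEM ; RAW+WAW r6
t=5 i7:add.ALU ; tail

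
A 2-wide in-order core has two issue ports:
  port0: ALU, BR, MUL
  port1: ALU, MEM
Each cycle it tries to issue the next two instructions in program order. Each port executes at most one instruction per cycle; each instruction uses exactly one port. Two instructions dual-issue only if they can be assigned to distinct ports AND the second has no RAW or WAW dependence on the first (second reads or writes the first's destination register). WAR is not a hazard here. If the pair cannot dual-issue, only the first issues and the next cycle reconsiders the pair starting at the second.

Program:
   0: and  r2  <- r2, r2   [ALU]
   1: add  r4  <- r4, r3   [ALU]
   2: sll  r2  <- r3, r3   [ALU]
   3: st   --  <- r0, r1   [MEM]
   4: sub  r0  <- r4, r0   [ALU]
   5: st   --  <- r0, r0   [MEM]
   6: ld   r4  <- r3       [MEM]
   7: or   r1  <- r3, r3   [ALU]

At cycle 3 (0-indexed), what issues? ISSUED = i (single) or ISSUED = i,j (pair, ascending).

0. and.ALU add.ALU @i0+i1  | 2-wide
1. sll.ALU st.MEM @i2+i3  | 2-wide
2. sub.ALU @i4  | RAW r0
3. st.MEM @i5  | no-port MEM/MEM
4. ld.MEM or.ALU @i6+i7  | 2-wide

ISSUED = 5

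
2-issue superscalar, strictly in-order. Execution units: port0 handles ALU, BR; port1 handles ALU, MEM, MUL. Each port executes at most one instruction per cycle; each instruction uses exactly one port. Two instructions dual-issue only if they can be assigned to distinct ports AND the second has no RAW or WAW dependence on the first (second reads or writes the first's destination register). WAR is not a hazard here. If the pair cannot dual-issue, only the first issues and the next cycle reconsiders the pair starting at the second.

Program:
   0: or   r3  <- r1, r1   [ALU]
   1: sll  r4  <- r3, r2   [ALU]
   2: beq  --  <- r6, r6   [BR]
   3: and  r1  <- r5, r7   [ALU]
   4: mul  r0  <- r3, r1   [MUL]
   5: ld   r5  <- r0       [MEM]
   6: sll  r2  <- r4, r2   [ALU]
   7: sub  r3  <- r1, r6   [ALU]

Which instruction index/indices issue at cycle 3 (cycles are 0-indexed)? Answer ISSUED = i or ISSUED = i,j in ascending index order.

  cy0 -> i0 (or) RAW r3
  cy1 -> i1&i2 (sll;beq) dual
  cy2 -> i3 (and) RAW r1
  cy3 -> i4 (mul) no-port MUL/MEM
  cy4 -> i5&i6 (ld;sll) dual
  cy5 -> i7 (sub) tail

ISSUED = 4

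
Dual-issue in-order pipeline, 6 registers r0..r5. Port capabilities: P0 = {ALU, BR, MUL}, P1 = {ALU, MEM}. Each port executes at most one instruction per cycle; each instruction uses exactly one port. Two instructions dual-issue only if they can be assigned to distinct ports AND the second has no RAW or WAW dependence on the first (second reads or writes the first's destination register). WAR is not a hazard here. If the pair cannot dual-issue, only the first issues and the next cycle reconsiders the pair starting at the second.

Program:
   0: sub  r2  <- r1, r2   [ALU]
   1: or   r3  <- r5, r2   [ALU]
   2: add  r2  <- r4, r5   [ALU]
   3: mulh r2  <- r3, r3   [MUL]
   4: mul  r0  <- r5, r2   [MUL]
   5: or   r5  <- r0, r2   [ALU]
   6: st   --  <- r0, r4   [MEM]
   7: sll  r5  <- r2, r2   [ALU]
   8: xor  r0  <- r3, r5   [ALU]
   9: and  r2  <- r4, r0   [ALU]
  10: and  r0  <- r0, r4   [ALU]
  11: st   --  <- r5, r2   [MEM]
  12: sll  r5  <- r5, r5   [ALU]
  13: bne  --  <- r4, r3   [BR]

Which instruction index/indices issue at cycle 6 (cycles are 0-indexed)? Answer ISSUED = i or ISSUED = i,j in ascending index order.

[0] i0  sub.ALU  -- RAW r2
[1] i1/i2  or.ALU;add.ALU  -- dual
[2] i3  mulh.MUL  -- no-port MUL/MUL
[3] i4  mul.MUL  -- RAW r0
[4] i5/i6  or.ALU;st.MEM  -- dual
[5] i7  sll.ALU  -- RAW r5
[6] i8  xor.ALU  -- RAW r0
[7] i9/i10  and.ALU;and.ALU  -- dual
[8] i11/i12  st.MEM;sll.ALU  -- dual
[9] i13  bne.BR  -- tail

ISSUED = 8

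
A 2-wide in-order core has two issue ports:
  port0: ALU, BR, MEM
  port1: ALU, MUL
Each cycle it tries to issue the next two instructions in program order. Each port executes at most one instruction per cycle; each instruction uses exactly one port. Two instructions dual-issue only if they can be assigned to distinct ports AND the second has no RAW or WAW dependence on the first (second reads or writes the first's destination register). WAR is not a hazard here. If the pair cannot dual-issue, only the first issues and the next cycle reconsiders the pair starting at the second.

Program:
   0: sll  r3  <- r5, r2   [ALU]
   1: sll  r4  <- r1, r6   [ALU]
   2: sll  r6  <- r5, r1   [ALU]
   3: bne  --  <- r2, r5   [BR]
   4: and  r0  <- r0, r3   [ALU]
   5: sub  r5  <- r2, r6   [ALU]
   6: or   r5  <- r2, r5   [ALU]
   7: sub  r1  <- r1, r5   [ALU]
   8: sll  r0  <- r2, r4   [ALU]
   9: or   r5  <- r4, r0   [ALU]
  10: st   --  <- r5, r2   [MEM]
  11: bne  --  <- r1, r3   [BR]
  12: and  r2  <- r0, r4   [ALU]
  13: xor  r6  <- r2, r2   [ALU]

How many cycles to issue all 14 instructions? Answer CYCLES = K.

[0] i0/i1  sll.ALU sll.ALU  -- 2-wide
[1] i2/i3  sll.ALU bne.BR  -- 2-wide
[2] i4/i5  and.ALU sub.ALU  -- 2-wide
[3] i6  or.ALU  -- RAW r5
[4] i7/i8  sub.ALU sll.ALU  -- 2-wide
[5] i9  or.ALU  -- RAW r5
[6] i10  st.MEM  -- no-port MEM/BR
[7] i11/i12  bne.BR and.ALU  -- 2-wide
[8] i13  xor.ALU  -- tail

CYCLES = 9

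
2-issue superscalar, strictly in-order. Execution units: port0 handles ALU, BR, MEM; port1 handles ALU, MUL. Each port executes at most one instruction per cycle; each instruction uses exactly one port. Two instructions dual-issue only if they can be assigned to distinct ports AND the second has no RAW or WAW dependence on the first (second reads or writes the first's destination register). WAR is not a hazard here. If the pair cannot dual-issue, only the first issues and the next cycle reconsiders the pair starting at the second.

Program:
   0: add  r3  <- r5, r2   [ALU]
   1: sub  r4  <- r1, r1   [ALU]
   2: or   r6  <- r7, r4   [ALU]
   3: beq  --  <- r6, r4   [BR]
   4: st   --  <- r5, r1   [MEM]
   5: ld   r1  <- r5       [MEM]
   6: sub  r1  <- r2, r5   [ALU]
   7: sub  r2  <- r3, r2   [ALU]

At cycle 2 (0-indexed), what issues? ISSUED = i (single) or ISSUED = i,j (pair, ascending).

  cy0 -> i0&i1 (add+sub) pair
  cy1 -> i2 (or) RAW r6
  cy2 -> i3 (beq) no-port BR/MEM
  cy3 -> i4 (st) no-port MEM/MEM
  cy4 -> i5 (ld) WAW r1
  cy5 -> i6&i7 (sub+sub) pair

ISSUED = 3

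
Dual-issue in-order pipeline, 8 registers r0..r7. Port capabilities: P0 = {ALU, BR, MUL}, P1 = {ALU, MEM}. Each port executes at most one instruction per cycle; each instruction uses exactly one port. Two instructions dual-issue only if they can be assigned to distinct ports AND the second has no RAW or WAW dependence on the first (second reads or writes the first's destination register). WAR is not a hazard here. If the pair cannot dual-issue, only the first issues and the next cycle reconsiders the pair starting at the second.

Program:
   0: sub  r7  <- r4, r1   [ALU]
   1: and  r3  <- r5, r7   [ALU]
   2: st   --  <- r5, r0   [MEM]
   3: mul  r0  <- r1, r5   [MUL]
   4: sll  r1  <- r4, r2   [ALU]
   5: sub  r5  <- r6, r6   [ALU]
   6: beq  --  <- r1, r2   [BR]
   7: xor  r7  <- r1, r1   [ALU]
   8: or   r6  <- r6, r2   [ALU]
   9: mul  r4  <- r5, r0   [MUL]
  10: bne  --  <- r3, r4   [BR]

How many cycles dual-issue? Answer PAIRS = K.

PAIRS = 4

t=0 i0:sub.ALU ; RAW r7
t=1 i1+i2:and.ALU/st.MEM ; 2-wide
t=2 i3+i4:mul.MUL/sll.ALU ; 2-wide
t=3 i5+i6:sub.ALU/beq.BR ; 2-wide
t=4 i7+i8:xor.ALU/or.ALU ; 2-wide
t=5 i9:mul.MUL ; no-port MUL/BR
t=6 i10:bne.BR ; tail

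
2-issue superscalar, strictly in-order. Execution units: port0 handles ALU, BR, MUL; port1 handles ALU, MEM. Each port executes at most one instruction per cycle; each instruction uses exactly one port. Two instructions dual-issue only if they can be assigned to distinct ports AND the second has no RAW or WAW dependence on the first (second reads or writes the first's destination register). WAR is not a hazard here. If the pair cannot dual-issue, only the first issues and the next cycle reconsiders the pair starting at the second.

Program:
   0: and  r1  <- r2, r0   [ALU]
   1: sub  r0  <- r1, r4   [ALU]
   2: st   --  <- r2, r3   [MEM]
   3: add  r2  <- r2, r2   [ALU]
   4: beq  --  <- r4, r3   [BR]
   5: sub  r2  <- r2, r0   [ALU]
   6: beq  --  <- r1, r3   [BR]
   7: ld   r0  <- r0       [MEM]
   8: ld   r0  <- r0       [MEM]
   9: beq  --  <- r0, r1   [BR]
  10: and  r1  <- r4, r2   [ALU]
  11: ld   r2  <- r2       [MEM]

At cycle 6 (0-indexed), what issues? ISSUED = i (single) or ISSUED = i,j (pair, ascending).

ISSUED = 9,10

t=0 i0:and.ALU ; RAW r1
t=1 i1+i2:sub.ALU+st.MEM ; 2-wide
t=2 i3+i4:add.ALU+beq.BR ; 2-wide
t=3 i5+i6:sub.ALU+beq.BR ; 2-wide
t=4 i7:ld.MEM ; no-port MEM/MEM
t=5 i8:ld.MEM ; RAW r0
t=6 i9+i10:beq.BR+and.ALU ; 2-wide
t=7 i11:ld.MEM ; tail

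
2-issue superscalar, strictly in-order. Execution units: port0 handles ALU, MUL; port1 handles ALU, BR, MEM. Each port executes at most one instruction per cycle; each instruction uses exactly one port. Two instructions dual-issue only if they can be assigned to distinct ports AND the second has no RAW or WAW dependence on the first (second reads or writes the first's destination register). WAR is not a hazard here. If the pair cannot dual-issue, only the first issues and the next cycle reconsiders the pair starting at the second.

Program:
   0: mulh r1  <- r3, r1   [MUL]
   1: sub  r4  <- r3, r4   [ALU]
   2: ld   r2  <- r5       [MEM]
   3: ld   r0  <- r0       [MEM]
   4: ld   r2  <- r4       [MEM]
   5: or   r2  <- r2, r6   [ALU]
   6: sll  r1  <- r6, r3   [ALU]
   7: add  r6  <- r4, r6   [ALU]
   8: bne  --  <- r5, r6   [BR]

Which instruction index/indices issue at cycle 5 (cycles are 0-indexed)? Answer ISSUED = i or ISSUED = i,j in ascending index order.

  cy0 -> i0,i1 (mulh.MUL/sub.ALU) dual
  cy1 -> i2 (ld.MEM) no-port MEM/MEM
  cy2 -> i3 (ld.MEM) no-port MEM/MEM
  cy3 -> i4 (ld.MEM) RAW+WAW r2
  cy4 -> i5,i6 (or.ALU/sll.ALU) dual
  cy5 -> i7 (add.ALU) RAW r6
  cy6 -> i8 (bne.BR) tail

ISSUED = 7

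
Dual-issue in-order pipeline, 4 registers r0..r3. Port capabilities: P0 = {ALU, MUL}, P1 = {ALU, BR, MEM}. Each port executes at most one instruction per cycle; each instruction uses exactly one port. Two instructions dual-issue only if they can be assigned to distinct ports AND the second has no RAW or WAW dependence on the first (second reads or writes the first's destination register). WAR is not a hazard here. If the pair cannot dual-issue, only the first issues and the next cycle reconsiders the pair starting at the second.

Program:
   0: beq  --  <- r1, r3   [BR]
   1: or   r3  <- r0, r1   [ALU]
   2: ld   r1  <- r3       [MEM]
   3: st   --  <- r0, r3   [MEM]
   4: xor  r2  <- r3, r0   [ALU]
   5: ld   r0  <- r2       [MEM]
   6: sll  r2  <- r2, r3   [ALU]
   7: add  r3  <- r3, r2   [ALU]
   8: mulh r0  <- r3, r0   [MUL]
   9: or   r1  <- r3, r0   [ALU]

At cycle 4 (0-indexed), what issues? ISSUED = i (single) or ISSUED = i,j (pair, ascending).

ISSUED = 7

  cy0 -> i0,i1 (beq.BR/or.ALU) pair
  cy1 -> i2 (ld.MEM) no-port MEM/MEM
  cy2 -> i3,i4 (st.MEM/xor.ALU) pair
  cy3 -> i5,i6 (ld.MEM/sll.ALU) pair
  cy4 -> i7 (add.ALU) RAW r3
  cy5 -> i8 (mulh.MUL) RAW r0
  cy6 -> i9 (or.ALU) tail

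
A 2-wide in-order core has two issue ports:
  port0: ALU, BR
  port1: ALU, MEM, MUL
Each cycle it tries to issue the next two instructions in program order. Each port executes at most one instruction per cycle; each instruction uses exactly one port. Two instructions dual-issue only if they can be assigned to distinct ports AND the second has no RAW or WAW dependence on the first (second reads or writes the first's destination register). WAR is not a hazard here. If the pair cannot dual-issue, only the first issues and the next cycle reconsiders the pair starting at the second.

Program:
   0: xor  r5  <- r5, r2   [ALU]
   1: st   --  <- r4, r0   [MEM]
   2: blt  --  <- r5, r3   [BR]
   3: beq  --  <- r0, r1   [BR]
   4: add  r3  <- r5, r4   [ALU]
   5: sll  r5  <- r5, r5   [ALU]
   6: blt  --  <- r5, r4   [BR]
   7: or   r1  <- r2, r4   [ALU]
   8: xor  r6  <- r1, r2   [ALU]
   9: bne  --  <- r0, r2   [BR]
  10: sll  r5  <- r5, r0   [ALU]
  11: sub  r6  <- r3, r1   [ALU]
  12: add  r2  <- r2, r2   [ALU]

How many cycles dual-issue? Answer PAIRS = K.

#0 head=0: xor st i0/i1 2-wide
#1 head=2: blt i2 no-port BR/BR
#2 head=3: beq add i3/i4 2-wide
#3 head=5: sll i5 RAW r5
#4 head=6: blt or i6/i7 2-wide
#5 head=8: xor bne i8/i9 2-wide
#6 head=10: sll sub i10/i11 2-wide
#7 head=12: add i12 tail

PAIRS = 5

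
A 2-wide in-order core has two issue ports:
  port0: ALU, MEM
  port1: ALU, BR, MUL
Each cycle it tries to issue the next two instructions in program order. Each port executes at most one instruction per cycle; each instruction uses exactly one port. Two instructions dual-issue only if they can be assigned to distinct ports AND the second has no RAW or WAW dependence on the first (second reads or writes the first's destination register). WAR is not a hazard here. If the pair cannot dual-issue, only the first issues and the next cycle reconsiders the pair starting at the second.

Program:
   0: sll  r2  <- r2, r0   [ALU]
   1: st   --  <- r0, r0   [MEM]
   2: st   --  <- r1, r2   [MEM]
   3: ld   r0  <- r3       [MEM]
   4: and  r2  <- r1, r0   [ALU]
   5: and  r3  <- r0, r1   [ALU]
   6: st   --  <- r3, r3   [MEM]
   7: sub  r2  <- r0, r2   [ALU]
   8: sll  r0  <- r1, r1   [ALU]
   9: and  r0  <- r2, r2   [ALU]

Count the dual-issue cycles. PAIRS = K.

PAIRS = 3

#0 head=0: sll;st i0,i1 pair
#1 head=2: st i2 no-port MEM/MEM
#2 head=3: ld i3 RAW r0
#3 head=4: and;and i4,i5 pair
#4 head=6: st;sub i6,i7 pair
#5 head=8: sll i8 WAW r0
#6 head=9: and i9 tail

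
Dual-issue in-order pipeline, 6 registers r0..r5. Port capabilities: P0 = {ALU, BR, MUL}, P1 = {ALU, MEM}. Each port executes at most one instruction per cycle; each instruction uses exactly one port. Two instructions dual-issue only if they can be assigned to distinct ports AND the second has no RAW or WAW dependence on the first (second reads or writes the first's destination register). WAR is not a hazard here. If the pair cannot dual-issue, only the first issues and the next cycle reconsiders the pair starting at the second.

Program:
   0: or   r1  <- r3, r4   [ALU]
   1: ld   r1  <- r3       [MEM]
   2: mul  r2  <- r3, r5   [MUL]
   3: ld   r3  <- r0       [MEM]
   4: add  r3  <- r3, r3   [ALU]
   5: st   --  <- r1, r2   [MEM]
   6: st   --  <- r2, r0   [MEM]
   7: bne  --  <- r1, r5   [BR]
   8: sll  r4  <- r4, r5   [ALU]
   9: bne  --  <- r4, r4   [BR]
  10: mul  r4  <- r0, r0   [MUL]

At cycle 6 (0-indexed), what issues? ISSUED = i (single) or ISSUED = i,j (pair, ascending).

[0] i0  or.ALU  -- WAW r1
[1] i1/i2  ld.MEM+mul.MUL  -- 2-wide
[2] i3  ld.MEM  -- RAW+WAW r3
[3] i4/i5  add.ALU+st.MEM  -- 2-wide
[4] i6/i7  st.MEM+bne.BR  -- 2-wide
[5] i8  sll.ALU  -- RAW r4
[6] i9  bne.BR  -- no-port BR/MUL
[7] i10  mul.MUL  -- tail

ISSUED = 9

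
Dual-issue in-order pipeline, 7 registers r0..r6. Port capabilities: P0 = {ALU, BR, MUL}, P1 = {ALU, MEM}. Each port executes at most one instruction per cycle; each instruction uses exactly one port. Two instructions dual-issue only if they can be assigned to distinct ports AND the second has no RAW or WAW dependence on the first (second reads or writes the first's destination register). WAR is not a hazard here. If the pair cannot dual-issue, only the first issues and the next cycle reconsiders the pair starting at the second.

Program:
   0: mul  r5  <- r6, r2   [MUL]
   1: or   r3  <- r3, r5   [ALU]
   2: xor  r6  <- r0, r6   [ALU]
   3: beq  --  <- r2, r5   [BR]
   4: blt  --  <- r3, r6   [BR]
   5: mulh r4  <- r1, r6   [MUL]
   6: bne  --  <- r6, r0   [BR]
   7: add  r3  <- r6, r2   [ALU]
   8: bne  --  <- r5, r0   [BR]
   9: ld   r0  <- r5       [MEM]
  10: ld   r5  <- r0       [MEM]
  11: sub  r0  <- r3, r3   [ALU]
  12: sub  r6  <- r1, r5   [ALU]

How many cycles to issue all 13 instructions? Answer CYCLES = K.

t=0 i0:mul.MUL ; RAW r5
t=1 i1,i2:or.ALU+xor.ALU ; 2-wide
t=2 i3:beq.BR ; no-port BR/BR
t=3 i4:blt.BR ; no-port BR/MUL
t=4 i5:mulh.MUL ; no-port MUL/BR
t=5 i6,i7:bne.BR+add.ALU ; 2-wide
t=6 i8,i9:bne.BR+ld.MEM ; 2-wide
t=7 i10,i11:ld.MEM+sub.ALU ; 2-wide
t=8 i12:sub.ALU ; tail

CYCLES = 9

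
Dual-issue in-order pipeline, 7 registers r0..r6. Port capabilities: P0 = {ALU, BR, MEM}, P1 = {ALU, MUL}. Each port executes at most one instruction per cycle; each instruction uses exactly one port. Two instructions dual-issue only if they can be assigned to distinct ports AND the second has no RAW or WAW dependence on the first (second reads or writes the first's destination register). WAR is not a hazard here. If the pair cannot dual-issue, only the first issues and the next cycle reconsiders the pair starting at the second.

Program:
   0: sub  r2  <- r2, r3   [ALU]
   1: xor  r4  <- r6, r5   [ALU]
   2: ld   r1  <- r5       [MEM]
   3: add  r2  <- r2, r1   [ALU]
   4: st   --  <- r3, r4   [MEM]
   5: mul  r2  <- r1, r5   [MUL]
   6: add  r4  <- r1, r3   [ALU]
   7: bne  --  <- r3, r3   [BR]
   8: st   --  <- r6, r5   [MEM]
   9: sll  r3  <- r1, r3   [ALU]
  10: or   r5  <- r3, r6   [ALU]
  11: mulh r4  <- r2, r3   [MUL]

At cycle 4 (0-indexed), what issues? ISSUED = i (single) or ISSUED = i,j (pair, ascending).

t=0 i0/i1:sub+xor ; pair
t=1 i2:ld ; RAW r1
t=2 i3/i4:add+st ; pair
t=3 i5/i6:mul+add ; pair
t=4 i7:bne ; no-port BR/MEM
t=5 i8/i9:st+sll ; pair
t=6 i10/i11:or+mulh ; pair

ISSUED = 7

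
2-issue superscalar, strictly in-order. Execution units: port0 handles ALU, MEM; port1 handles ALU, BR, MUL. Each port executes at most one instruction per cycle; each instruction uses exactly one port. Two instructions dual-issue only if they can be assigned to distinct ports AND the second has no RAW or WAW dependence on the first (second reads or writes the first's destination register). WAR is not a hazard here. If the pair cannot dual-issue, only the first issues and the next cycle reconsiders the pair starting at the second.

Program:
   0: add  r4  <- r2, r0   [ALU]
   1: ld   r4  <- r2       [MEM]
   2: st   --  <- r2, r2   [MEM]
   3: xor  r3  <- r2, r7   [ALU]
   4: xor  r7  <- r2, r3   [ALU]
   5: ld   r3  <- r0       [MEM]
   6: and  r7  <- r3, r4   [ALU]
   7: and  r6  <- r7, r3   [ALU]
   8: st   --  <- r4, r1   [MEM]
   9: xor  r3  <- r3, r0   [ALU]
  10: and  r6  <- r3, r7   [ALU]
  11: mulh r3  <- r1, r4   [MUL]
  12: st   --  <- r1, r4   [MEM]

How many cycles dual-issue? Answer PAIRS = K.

c0: i0 add  WAW r4
c1: i1 ld  no-port MEM/MEM
c2: i2+i3 st xor  dual
c3: i4+i5 xor ld  dual
c4: i6 and  RAW r7
c5: i7+i8 and st  dual
c6: i9 xor  RAW r3
c7: i10+i11 and mulh  dual
c8: i12 st  tail

PAIRS = 4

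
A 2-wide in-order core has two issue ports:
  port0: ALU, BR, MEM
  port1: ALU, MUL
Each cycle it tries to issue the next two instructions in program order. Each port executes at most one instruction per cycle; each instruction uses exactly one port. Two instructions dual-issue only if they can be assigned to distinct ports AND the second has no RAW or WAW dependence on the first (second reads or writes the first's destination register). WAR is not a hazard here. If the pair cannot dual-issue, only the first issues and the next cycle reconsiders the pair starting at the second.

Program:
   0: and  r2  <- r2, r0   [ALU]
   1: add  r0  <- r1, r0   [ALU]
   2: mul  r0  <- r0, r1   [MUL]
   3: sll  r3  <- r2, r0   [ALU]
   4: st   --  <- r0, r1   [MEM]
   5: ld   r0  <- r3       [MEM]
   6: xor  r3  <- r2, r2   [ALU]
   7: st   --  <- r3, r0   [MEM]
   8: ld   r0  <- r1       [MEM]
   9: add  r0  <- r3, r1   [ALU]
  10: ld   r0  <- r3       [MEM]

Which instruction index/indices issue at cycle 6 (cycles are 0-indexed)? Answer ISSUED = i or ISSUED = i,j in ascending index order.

c0: i0,i1 and add  2-wide
c1: i2 mul  RAW r0
c2: i3,i4 sll st  2-wide
c3: i5,i6 ld xor  2-wide
c4: i7 st  no-port MEM/MEM
c5: i8 ld  WAW r0
c6: i9 add  WAW r0
c7: i10 ld  tail

ISSUED = 9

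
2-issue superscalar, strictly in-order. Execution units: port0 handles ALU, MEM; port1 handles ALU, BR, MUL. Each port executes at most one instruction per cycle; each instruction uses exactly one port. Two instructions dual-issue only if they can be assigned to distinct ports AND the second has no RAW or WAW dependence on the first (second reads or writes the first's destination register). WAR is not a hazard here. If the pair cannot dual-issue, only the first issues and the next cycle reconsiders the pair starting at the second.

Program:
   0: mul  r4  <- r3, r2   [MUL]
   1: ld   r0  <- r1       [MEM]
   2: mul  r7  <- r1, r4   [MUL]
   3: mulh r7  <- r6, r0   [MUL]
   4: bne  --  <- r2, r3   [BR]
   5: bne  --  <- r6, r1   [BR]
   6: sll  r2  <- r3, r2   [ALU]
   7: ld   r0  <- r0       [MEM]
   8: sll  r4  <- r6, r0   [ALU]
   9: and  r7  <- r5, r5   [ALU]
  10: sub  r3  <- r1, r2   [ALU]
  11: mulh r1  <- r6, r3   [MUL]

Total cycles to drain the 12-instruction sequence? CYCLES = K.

  cy0 -> i0/i1 (mul.MUL;ld.MEM) dual
  cy1 -> i2 (mul.MUL) no-port MUL/MUL
  cy2 -> i3 (mulh.MUL) no-port MUL/BR
  cy3 -> i4 (bne.BR) no-port BR/BR
  cy4 -> i5/i6 (bne.BR;sll.ALU) dual
  cy5 -> i7 (ld.MEM) RAW r0
  cy6 -> i8/i9 (sll.ALU;and.ALU) dual
  cy7 -> i10 (sub.ALU) RAW r3
  cy8 -> i11 (mulh.MUL) tail

CYCLES = 9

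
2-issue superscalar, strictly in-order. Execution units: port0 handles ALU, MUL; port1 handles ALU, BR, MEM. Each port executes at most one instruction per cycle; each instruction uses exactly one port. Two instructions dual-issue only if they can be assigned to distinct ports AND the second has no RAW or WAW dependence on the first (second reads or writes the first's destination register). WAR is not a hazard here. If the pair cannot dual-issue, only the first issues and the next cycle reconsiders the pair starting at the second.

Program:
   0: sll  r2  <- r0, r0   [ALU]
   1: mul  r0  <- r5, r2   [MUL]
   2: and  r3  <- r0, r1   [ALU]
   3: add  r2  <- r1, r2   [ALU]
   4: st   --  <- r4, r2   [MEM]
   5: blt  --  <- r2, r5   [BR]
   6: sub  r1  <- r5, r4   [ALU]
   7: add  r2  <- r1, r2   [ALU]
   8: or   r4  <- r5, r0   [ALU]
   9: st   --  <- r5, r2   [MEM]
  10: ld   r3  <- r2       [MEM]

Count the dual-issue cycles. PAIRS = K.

PAIRS = 3

#0 head=0: sll i0 RAW r2
#1 head=1: mul i1 RAW r0
#2 head=2: and add i2&i3 pair
#3 head=4: st i4 no-port MEM/BR
#4 head=5: blt sub i5&i6 pair
#5 head=7: add or i7&i8 pair
#6 head=9: st i9 no-port MEM/MEM
#7 head=10: ld i10 tail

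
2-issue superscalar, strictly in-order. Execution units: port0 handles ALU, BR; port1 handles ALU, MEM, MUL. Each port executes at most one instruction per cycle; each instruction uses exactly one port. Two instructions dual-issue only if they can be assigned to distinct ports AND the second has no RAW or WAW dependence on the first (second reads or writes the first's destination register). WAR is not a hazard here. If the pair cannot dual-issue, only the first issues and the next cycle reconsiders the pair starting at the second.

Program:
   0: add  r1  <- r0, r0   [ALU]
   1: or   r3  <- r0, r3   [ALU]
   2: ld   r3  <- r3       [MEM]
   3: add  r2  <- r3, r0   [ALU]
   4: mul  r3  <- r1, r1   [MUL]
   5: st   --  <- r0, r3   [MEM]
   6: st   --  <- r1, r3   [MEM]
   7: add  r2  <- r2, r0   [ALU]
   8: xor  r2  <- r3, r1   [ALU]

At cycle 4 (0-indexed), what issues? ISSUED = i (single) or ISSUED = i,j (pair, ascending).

t=0 i0+i1:add.ALU/or.ALU ; pair
t=1 i2:ld.MEM ; RAW r3
t=2 i3+i4:add.ALU/mul.MUL ; pair
t=3 i5:st.MEM ; no-port MEM/MEM
t=4 i6+i7:st.MEM/add.ALU ; pair
t=5 i8:xor.ALU ; tail

ISSUED = 6,7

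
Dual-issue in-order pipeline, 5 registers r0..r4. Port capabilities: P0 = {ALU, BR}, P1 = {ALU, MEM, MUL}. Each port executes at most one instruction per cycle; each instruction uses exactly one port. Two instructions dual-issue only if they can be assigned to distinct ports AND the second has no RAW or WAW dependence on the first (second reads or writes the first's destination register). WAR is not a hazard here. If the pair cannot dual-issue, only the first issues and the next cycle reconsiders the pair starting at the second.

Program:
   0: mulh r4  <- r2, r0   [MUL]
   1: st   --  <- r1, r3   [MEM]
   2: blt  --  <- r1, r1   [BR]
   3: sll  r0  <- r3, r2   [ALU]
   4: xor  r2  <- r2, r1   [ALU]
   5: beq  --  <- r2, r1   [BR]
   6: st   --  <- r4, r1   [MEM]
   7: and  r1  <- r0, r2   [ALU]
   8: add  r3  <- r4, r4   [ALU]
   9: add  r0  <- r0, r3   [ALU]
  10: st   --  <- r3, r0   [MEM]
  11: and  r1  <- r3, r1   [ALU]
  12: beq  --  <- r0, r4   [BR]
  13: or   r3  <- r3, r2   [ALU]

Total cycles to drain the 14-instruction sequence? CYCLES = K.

CYCLES = 8

[0] i0  mulh  -- no-port MUL/MEM
[1] i1+i2  st/blt  -- pair
[2] i3+i4  sll/xor  -- pair
[3] i5+i6  beq/st  -- pair
[4] i7+i8  and/add  -- pair
[5] i9  add  -- RAW r0
[6] i10+i11  st/and  -- pair
[7] i12+i13  beq/or  -- pair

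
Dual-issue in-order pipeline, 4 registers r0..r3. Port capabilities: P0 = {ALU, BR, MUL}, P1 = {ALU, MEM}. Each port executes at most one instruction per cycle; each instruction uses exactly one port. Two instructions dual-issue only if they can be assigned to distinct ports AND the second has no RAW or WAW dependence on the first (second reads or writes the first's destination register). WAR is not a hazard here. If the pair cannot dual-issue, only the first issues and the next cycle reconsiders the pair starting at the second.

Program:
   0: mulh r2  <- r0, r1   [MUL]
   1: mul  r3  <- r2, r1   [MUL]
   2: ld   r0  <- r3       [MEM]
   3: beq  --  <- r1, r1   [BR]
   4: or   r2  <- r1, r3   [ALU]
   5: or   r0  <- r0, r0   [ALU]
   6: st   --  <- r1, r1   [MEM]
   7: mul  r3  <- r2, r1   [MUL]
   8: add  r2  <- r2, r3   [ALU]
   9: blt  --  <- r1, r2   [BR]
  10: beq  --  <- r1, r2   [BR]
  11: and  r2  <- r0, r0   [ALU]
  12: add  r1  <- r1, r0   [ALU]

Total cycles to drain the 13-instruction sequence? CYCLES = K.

CYCLES = 9

  cy0 -> i0 (mulh.MUL) no-port MUL/MUL
  cy1 -> i1 (mul.MUL) RAW r3
  cy2 -> i2&i3 (ld.MEM+beq.BR) pair
  cy3 -> i4&i5 (or.ALU+or.ALU) pair
  cy4 -> i6&i7 (st.MEM+mul.MUL) pair
  cy5 -> i8 (add.ALU) RAW r2
  cy6 -> i9 (blt.BR) no-port BR/BR
  cy7 -> i10&i11 (beq.BR+and.ALU) pair
  cy8 -> i12 (add.ALU) tail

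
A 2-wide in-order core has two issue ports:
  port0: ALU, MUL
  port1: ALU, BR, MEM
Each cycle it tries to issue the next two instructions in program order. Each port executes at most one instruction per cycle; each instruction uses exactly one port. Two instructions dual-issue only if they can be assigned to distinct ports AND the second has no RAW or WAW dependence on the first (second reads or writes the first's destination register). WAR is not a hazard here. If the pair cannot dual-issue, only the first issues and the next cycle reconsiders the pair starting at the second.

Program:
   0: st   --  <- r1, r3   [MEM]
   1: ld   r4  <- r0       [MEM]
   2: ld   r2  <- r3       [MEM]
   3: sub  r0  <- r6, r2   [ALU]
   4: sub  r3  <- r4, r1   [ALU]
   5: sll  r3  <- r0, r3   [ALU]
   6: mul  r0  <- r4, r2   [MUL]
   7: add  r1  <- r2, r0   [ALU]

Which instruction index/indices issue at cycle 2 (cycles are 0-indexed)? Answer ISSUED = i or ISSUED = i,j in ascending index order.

#0 head=0: st.MEM i0 no-port MEM/MEM
#1 head=1: ld.MEM i1 no-port MEM/MEM
#2 head=2: ld.MEM i2 RAW r2
#3 head=3: sub.ALU+sub.ALU i3+i4 pair
#4 head=5: sll.ALU+mul.MUL i5+i6 pair
#5 head=7: add.ALU i7 tail

ISSUED = 2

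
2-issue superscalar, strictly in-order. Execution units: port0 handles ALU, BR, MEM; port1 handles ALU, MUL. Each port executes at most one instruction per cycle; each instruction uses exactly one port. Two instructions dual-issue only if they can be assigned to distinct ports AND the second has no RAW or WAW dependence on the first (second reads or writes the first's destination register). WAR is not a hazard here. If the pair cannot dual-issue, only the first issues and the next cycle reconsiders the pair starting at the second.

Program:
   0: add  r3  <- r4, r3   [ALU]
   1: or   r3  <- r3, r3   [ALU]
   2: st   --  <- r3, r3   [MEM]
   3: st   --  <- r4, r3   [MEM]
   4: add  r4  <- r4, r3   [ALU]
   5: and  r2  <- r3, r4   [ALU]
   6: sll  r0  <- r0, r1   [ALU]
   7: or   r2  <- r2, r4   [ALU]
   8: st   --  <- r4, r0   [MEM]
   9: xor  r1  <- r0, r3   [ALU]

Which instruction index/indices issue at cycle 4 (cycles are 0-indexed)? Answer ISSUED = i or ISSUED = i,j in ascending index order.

#0 head=0: add.ALU i0 RAW+WAW r3
#1 head=1: or.ALU i1 RAW r3
#2 head=2: st.MEM i2 no-port MEM/MEM
#3 head=3: st.MEM+add.ALU i3/i4 dual
#4 head=5: and.ALU+sll.ALU i5/i6 dual
#5 head=7: or.ALU+st.MEM i7/i8 dual
#6 head=9: xor.ALU i9 tail

ISSUED = 5,6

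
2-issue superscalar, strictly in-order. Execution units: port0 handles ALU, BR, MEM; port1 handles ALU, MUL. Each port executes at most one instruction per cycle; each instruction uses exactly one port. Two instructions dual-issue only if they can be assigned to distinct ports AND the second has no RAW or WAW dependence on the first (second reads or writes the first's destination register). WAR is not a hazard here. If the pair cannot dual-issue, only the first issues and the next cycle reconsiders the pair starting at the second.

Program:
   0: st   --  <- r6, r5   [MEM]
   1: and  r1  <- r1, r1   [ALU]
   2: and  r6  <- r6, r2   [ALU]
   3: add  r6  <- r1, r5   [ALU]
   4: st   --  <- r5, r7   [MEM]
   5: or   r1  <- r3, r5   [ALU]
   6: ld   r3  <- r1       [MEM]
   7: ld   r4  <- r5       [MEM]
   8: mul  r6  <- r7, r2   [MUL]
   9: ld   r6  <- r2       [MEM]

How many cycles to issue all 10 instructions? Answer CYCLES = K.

CYCLES = 7

[0] i0/i1  st;and  -- 2-wide
[1] i2  and  -- WAW r6
[2] i3/i4  add;st  -- 2-wide
[3] i5  or  -- RAW r1
[4] i6  ld  -- no-port MEM/MEM
[5] i7/i8  ld;mul  -- 2-wide
[6] i9  ld  -- tail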